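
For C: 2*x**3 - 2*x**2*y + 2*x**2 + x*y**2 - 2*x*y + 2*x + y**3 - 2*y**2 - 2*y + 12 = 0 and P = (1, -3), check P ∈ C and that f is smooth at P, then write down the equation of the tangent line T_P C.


Tangent line at P: 39*x + 27*y + 42 = 0.

Step 1: f(1, -3) = 0, so P lies on C.
Step 2: partial derivatives
  f_x(x, y) = 6*x**2 - 4*x*y + 4*x + y**2 - 2*y + 2, f_y(x, y) = -2*x**2 + 2*x*y - 2*x + 3*y**2 - 4*y - 2.
  f_x(P) = 39, f_y(P) = 27 (gradient nonzero, so P is smooth).
Step 3: tangent line at P: 39·(x − 1) + 27·(y − -3) = 0.
Expanding: 39*x + 27*y + 42 = 0.


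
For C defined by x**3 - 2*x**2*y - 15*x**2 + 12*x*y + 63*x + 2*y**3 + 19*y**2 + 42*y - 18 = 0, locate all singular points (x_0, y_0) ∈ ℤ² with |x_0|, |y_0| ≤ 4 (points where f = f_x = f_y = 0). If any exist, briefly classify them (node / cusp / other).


Singular points: {(3, -3)}; classification: cusp.

Compute partial derivatives:
  f_x = 3*x**2 - 4*x*y - 30*x + 12*y + 63.
  f_y = -2*x**2 + 12*x + 6*y**2 + 38*y + 42.
Scan x_0 ∈ {−4, ..., 4}. For each x_0, f_y(x_0, y) is a polynomial in y; find its integer roots y ∈ {−4, ..., 4}, then test f_x and f at those candidates.
  x = -4: f_y(-4, y) = 6*y**2 + 38*y - 38; no integer root y with |y| ≤ 4.
  x = -3: f_y(-3, y) = 6*y**2 + 38*y - 12; no integer root y with |y| ≤ 4.
  x = -2: f_y(-2, y) = 6*y**2 + 38*y + 10; no integer root y with |y| ≤ 4.
  x = -1: f_y(-1, y) = 6*y**2 + 38*y + 28; no integer root y with |y| ≤ 4.
  x = 0: f_y(0, y) = 6*y**2 + 38*y + 42; no integer root y with |y| ≤ 4.
  x = 1: f_y(1, y) = 6*y**2 + 38*y + 52; vanishes at y ∈ {-2}. (1, -2): f_x = 20 ≠ 0.
  x = 2: f_y(2, y) = 6*y**2 + 38*y + 58; no integer root y with |y| ≤ 4.
  x = 3: f_y(3, y) = 6*y**2 + 38*y + 60; vanishes at y ∈ {-3}. (3, -3): f_x = 0, f = 0 — SINGULAR.
  x = 4: f_y(4, y) = 6*y**2 + 38*y + 58; no integer root y with |y| ≤ 4.
Only singular point on the grid: (3, -3).
Classify: substitute x = 3 + u, y = -3 + v and expand: f = u**3 - 2*u**2*v + 2*v**3 + v**2.
No constant or linear terms (consistent with a singular point). Quadratic part: v**2. Cubic part: u**3 - 2*u**2*v + 2*v**3.
The quadratic part v**2 is a perfect square, so there is a single (double) tangent line v = 0, i.e. y = -3. Restricting the cubic part to that line (v = 0) leaves u**3 ≠ 0, so f is not divisible by v and the branch is v² ≈ -u**3 to lowest order — this is a cusp.
Classification: cusp.


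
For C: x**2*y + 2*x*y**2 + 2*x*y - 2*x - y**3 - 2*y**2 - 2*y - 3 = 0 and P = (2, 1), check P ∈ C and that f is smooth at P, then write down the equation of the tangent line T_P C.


Tangent line at P: 6*x + 7*y - 19 = 0.

Step 1: f(2, 1) = 0, so P lies on C.
Step 2: partial derivatives
  f_x(x, y) = 2*x*y + 2*y**2 + 2*y - 2, f_y(x, y) = x**2 + 4*x*y + 2*x - 3*y**2 - 4*y - 2.
  f_x(P) = 6, f_y(P) = 7 (gradient nonzero, so P is smooth).
Step 3: tangent line at P: 6·(x − 2) + 7·(y − 1) = 0.
Expanding: 6*x + 7*y - 19 = 0.


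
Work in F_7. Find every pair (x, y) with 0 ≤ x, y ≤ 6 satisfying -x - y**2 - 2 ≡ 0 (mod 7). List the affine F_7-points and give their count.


Affine F_7-points: {(1, 2), (1, 5), (3, 3), (3, 4), (4, 1), (4, 6), (5, 0)}; count = 7.

For each of the 49 pairs (x, y) ∈ F_7², evaluate f(x, y) mod 7. Record the zeros.
  x = 0: [0↦5, 1↦4, 2↦1, 3↦3, 4↦3, 5↦1, 6↦4]  zeros at y ∈ ∅
  x = 1: [0↦4, 1↦3, 2↦0, 3↦2, 4↦2, 5↦0, 6↦3]  zeros at y ∈ {2, 5}
  x = 2: [0↦3, 1↦2, 2↦6, 3↦1, 4↦1, 5↦6, 6↦2]  zeros at y ∈ ∅
  x = 3: [0↦2, 1↦1, 2↦5, 3↦0, 4↦0, 5↦5, 6↦1]  zeros at y ∈ {3, 4}
  x = 4: [0↦1, 1↦0, 2↦4, 3↦6, 4↦6, 5↦4, 6↦0]  zeros at y ∈ {1, 6}
  x = 5: [0↦0, 1↦6, 2↦3, 3↦5, 4↦5, 5↦3, 6↦6]  zeros at y ∈ {0}
  x = 6: [0↦6, 1↦5, 2↦2, 3↦4, 4↦4, 5↦2, 6↦5]  zeros at y ∈ ∅
Collecting zeros: affine points = {(1, 2), (1, 5), (3, 3), (3, 4), (4, 1), (4, 6), (5, 0)}.
Total count |C(F_7)_aff| = 7.


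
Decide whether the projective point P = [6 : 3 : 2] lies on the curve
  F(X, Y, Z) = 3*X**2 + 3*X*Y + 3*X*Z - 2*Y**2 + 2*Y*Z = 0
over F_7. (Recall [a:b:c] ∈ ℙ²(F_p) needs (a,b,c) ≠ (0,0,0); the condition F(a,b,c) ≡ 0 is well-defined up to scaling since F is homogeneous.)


F(6,3,2) ≡ 3 (mod 7); P is NOT on the curve.

Evaluate F(6, 3, 2) term-by-term (mod 7).
  3*X**2 ↦ 3·36·1·1 = 108
  3*X*Y ↦ 3·6·3·1 = 54
  3*X*Z ↦ 3·6·1·2 = 36
  -2*Y**2 ↦ -2·1·9·1 = -18
  2*Y*Z ↦ 2·1·3·2 = 12
Sum: F(6, 3, 2) = (108) + (54) + (36) + (-18) + (12) = 192.
Reducing mod 7: 192 ≡ 3 (mod 7).
Since F(a, b, c) ≡ 3 ≠ 0 (mod 7), P does NOT lie on the curve.


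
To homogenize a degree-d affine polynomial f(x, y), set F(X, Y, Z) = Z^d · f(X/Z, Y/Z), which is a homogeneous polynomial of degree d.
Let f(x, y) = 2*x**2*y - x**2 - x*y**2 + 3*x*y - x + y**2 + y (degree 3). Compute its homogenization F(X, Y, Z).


F(X, Y, Z) = 2*X**2*Y - X**2*Z - X*Y**2 + 3*X*Y*Z - X*Z**2 + Y**2*Z + Y*Z**2

deg(f) = 3.
Substitute x = X/Z, y = Y/Z into f, then multiply by Z^3.
  monomial 2·x^2·y^1 ↦ 2·X^2·Y^1·Z^0.
  monomial -1·x^2·y^0 ↦ -1·X^2·Y^0·Z^1.
  monomial -1·x^1·y^2 ↦ -1·X^1·Y^2·Z^0.
  monomial 3·x^1·y^1 ↦ 3·X^1·Y^1·Z^1.
  monomial -1·x^1·y^0 ↦ -1·X^1·Y^0·Z^2.
  monomial 1·x^0·y^2 ↦ 1·X^0·Y^2·Z^1.
  monomial 1·x^0·y^1 ↦ 1·X^0·Y^1·Z^2.
Collecting: F(X, Y, Z) = 2*X**2*Y - X**2*Z - X*Y**2 + 3*X*Y*Z - X*Z**2 + Y**2*Z + Y*Z**2.


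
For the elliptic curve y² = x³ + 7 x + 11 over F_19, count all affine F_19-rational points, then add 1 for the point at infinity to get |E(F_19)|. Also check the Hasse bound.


Affine points = {(0, 7), (0, 12), (1, 0), (5, 0), (7, 2), (7, 17), (8, 3), (8, 16), (9, 9), (9, 10), (10, 6), (10, 13), (13, 0), (16, 1), (16, 18)}; affine count = 15; |E(F_19)| = 16.

Discriminant check: Δ ∝ 4a³ + 27b² = 4·7³ + 27·11² = 4·343 + 27·121 ≡ 3 (mod 19). Nonzero ⇒ E is nonsingular.
For each x ∈ F_19, compute rhs = x³ + 7·x + 11 mod 19, then count y ∈ F_19 with y² ≡ rhs.
  x = 0: rhs = 11, matching y values: 7, 12 (2 points).
  x = 1: rhs = 0, matching y values: 0 (1 points).
  x = 2: rhs = 14, matching y values: none (0 points).
  x = 3: rhs = 2, matching y values: none (0 points).
  x = 4: rhs = 8, matching y values: none (0 points).
  x = 5: rhs = 0, matching y values: 0 (1 points).
  x = 6: rhs = 3, matching y values: none (0 points).
  x = 7: rhs = 4, matching y values: 2, 17 (2 points).
  x = 8: rhs = 9, matching y values: 3, 16 (2 points).
  x = 9: rhs = 5, matching y values: 9, 10 (2 points).
  x = 10: rhs = 17, matching y values: 6, 13 (2 points).
  x = 11: rhs = 13, matching y values: none (0 points).
  x = 12: rhs = 18, matching y values: none (0 points).
  x = 13: rhs = 0, matching y values: 0 (1 points).
  x = 14: rhs = 3, matching y values: none (0 points).
  x = 15: rhs = 14, matching y values: none (0 points).
  x = 16: rhs = 1, matching y values: 1, 18 (2 points).
  x = 17: rhs = 8, matching y values: none (0 points).
  x = 18: rhs = 3, matching y values: none (0 points).
Total affine count: 15.
Full point count |E(F_19)| = 15 + 1 = 16.
Hasse bound: |16 − (19+1)| = |-4| = 4 ≤ 2√19 ≈ 8.7178 ✓.


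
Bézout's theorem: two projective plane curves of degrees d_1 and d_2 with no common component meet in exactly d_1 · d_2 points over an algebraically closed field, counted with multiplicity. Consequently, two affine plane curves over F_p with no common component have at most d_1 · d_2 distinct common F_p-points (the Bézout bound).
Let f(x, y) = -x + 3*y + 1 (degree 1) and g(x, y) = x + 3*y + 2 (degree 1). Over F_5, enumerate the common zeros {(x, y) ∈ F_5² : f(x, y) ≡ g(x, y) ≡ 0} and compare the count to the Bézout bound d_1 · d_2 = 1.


Common zeros: {(2, 2)}; count = 1; Bézout bound = 1.

deg(f) = 1, deg(g) = 1, so Bézout bound = 1.
Scan x ∈ F_5. For each x, list the y ∈ F_5 with f(x, y) ≡ 0 and those with g(x, y) ≡ 0 (mod 5); the common zeros in that column are the intersection.
  x = 0: f ≡ 0 at y ∈ {3}; g ≡ 0 at y ∈ {1}; common: ∅.
  x = 1: f ≡ 0 at y ∈ {0}; g ≡ 0 at y ∈ {4}; common: ∅.
  x = 2: f ≡ 0 at y ∈ {2}; g ≡ 0 at y ∈ {2}; common: {2}.
  x = 3: f ≡ 0 at y ∈ {4}; g ≡ 0 at y ∈ {0}; common: ∅.
  x = 4: f ≡ 0 at y ∈ {1}; g ≡ 0 at y ∈ {3}; common: ∅.
Collecting: common zeros = {(2, 2)}, so the count is 1.
Comparison with the Bézout bound: 1 ≤ 1 = deg(f)·deg(g), as expected for curves with no common component (the bound is attained).


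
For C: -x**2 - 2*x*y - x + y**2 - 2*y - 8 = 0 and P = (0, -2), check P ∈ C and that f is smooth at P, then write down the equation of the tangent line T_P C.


Tangent line at P: 3*x - 6*y - 12 = 0.

Step 1: f(0, -2) = 0, so P lies on C.
Step 2: partial derivatives
  f_x(x, y) = -2*x - 2*y - 1, f_y(x, y) = -2*x + 2*y - 2.
  f_x(P) = 3, f_y(P) = -6 (gradient nonzero, so P is smooth).
Step 3: tangent line at P: 3·(x − 0) + -6·(y − -2) = 0.
Expanding: 3*x - 6*y - 12 = 0.


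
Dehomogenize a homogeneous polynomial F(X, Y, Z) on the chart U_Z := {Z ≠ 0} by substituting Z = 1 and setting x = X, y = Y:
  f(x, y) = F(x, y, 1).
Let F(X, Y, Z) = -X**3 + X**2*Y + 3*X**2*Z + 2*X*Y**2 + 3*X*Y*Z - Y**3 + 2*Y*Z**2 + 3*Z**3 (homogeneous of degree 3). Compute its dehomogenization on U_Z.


f(x, y) = -x**3 + x**2*y + 3*x**2 + 2*x*y**2 + 3*x*y - y**3 + 2*y + 3

On U_Z we set Z = 1. Each monomial c·X^i·Y^j·Z^k in F becomes c·x^i·y^j·1^k = c·x^i·y^j.
Substituting Z = 1: F(X, Y, 1) = -x**3 + x**2*y + 3*x**2 + 2*x*y**2 + 3*x*y - y**3 + 2*y + 3.
Note: deg(f) ≤ deg(F) = 3; strict inequality happens when F is divisible by Z (lost terms).


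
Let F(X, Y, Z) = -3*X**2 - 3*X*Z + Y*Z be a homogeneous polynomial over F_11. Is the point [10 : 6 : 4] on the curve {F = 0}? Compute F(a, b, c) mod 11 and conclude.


F(10,6,4) ≡ 0 (mod 11); P is on the curve.

Evaluate F(10, 6, 4) term-by-term (mod 11).
  -3*X**2 ↦ -3·100·1·1 = -300
  -3*X*Z ↦ -3·10·1·4 = -120
  Y*Z ↦ 1·1·6·4 = 24
Sum: F(10, 6, 4) = (-300) + (-120) + (24) = -396.
Reducing mod 11: -396 ≡ 0 (mod 11).
Since F(a, b, c) ≡ 0 (mod 11), P lies on the curve.


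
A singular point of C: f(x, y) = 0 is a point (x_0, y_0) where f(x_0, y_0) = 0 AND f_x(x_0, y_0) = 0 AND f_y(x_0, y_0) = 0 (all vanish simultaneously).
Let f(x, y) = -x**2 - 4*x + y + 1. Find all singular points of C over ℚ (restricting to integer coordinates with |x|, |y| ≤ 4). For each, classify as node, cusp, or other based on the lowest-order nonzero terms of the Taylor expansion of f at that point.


No singular points in the scanned grid; C is smooth there.

Compute partial derivatives:
  f_x = -2*x - 4.
  f_y = 1.
f_y = 1 is a nonzero constant, so f_y never vanishes: no point (x, y) can satisfy f = f_x = f_y = 0. In particular no (x, y) ∈ {−4, ..., 4}² is singular; the curve is smooth.


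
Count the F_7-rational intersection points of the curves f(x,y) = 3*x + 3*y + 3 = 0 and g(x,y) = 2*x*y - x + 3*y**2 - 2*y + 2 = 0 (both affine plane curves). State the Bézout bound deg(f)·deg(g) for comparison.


Common zeros: {(0, 6), (2, 4)}; count = 2; Bézout bound = 2.

deg(f) = 1, deg(g) = 2, so Bézout bound = 2.
Scan x ∈ F_7. For each x, list the y ∈ F_7 with f(x, y) ≡ 0 and those with g(x, y) ≡ 0 (mod 7); the common zeros in that column are the intersection.
  x = 0: f ≡ 0 at y ∈ {6}; g ≡ 0 at y ∈ {4, 6}; common: {6}.
  x = 1: f ≡ 0 at y ∈ {5}; g ≡ 0 at y ∈ {3, 4}; common: ∅.
  x = 2: f ≡ 0 at y ∈ {4}; g ≡ 0 at y ∈ {0, 4}; common: {4}.
  x = 3: f ≡ 0 at y ∈ {3}; g ≡ 0 at y ∈ {4}; common: ∅.
  x = 4: f ≡ 0 at y ∈ {2}; g ≡ 0 at y ∈ {1, 4}; common: ∅.
  x = 5: f ≡ 0 at y ∈ {1}; g ≡ 0 at y ∈ {4, 5}; common: ∅.
  x = 6: f ≡ 0 at y ∈ {0}; g ≡ 0 at y ∈ {2, 4}; common: ∅.
Collecting: common zeros = {(0, 6), (2, 4)}, so the count is 2.
Comparison with the Bézout bound: 2 ≤ 2 = deg(f)·deg(g), as expected for curves with no common component (the bound is attained).


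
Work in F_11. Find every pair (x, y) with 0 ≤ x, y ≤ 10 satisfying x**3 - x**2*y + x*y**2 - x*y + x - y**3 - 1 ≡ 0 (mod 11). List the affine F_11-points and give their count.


Affine F_11-points: {(0, 10), (1, 4), (4, 7), (5, 10), (9, 0)}; count = 5.

For each of the 121 pairs (x, y) ∈ F_11², evaluate f(x, y) mod 11. Record the zeros.
  x = 0: [0↦10, 1↦9, 2↦2, 3↦5, 4↦1, 5↦6, 6↦3, 7↦8, 8↦4, 9↦7, 10↦0]  zeros at y ∈ {10}
  x = 1: [0↦1, 1↦10, 2↦4, 3↦10, 4↦0, 5↦1, 6↦7, 7↦1, 8↦10, 9↦6, 10↦5]  zeros at y ∈ {4}
  x = 2: [0↦9, 1↦4, 2↦8, 3↦4, 4↦8, 5↦3, 6↦5, 7↦8, 8↦6, 9↦4, 10↦7]  zeros at y ∈ ∅
  x = 3: [0↦7, 1↦8, 2↦9, 3↦4, 4↦9, 5↦7, 6↦3, 7↦2, 8↦9, 9↦7, 10↦1]  zeros at y ∈ ∅
  x = 4: [0↦1, 1↦6, 2↦2, 3↦5, 4↦9, 5↦8, 6↦7, 7↦0, 8↦3, 9↦10, 10↦4]  zeros at y ∈ {7}
  x = 5: [0↦8, 1↦4, 2↦4, 3↦2, 4↦3, 5↦1, 6↦1, 7↦8, 8↦5, 9↦8, 10↦0]  zeros at y ∈ {10}
  x = 6: [0↦1, 1↦8, 2↦10, 3↦1, 4↦8, 5↦3, 6↦2, 7↦10, 8↦10, 9↦7, 10↦6]  zeros at y ∈ ∅
  x = 7: [0↦8, 1↦2, 2↦4, 3↦8, 4↦8, 5↦9, 6↦5, 7↦1, 8↦2, 9↦2, 10↦6]  zeros at y ∈ ∅
  x = 8: [0↦2, 1↦3, 2↦3, 3↦7, 4↦9, 5↦3, 6↦5, 7↦9, 8↦9, 9↦10, 10↦6]  zeros at y ∈ ∅
  x = 9: [0↦0, 1↦6, 2↦2, 3↦4, 4↦6, 5↦2, 6↦8, 7↦7, 8↦4, 9↦4, 10↦1]  zeros at y ∈ {0}
  x = 10: [0↦8, 1↦6, 2↦7, 3↦5, 4↦5, 5↦1, 6↦9, 7↦1, 8↦4, 9↦1, 10↦8]  zeros at y ∈ ∅
Collecting zeros: affine points = {(0, 10), (1, 4), (4, 7), (5, 10), (9, 0)}.
Total count |C(F_11)_aff| = 5.


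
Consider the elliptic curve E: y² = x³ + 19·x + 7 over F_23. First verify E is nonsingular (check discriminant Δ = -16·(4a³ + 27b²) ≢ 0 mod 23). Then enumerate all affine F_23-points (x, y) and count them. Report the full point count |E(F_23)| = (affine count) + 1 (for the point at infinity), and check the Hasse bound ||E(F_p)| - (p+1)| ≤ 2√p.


Affine points = {(1, 2), (1, 21), (4, 3), (4, 20), (7, 0), (8, 2), (8, 21), (10, 1), (10, 22), (11, 11), (11, 12), (12, 10), (12, 13), (13, 6), (13, 17), (14, 2), (14, 21)}; affine count = 17; |E(F_23)| = 18.

Discriminant check: Δ ∝ 4a³ + 27b² = 4·19³ + 27·7² = 4·6859 + 27·49 ≡ 9 (mod 23). Nonzero ⇒ E is nonsingular.
For each x ∈ F_23, compute rhs = x³ + 19·x + 7 mod 23, then count y ∈ F_23 with y² ≡ rhs.
  x = 0: rhs = 7, matching y values: none (0 points).
  x = 1: rhs = 4, matching y values: 2, 21 (2 points).
  x = 2: rhs = 7, matching y values: none (0 points).
  x = 3: rhs = 22, matching y values: none (0 points).
  x = 4: rhs = 9, matching y values: 3, 20 (2 points).
  x = 5: rhs = 20, matching y values: none (0 points).
  x = 6: rhs = 15, matching y values: none (0 points).
  x = 7: rhs = 0, matching y values: 0 (1 points).
  x = 8: rhs = 4, matching y values: 2, 21 (2 points).
  x = 9: rhs = 10, matching y values: none (0 points).
  x = 10: rhs = 1, matching y values: 1, 22 (2 points).
  x = 11: rhs = 6, matching y values: 11, 12 (2 points).
  x = 12: rhs = 8, matching y values: 10, 13 (2 points).
  x = 13: rhs = 13, matching y values: 6, 17 (2 points).
  x = 14: rhs = 4, matching y values: 2, 21 (2 points).
  x = 15: rhs = 10, matching y values: none (0 points).
  x = 16: rhs = 14, matching y values: none (0 points).
  x = 17: rhs = 22, matching y values: none (0 points).
  x = 18: rhs = 17, matching y values: none (0 points).
  x = 19: rhs = 5, matching y values: none (0 points).
  x = 20: rhs = 15, matching y values: none (0 points).
  x = 21: rhs = 7, matching y values: none (0 points).
  x = 22: rhs = 10, matching y values: none (0 points).
Total affine count: 17.
Full point count |E(F_23)| = 17 + 1 = 18.
Hasse bound: |18 − (23+1)| = |-6| = 6 ≤ 2√23 ≈ 9.5917 ✓.


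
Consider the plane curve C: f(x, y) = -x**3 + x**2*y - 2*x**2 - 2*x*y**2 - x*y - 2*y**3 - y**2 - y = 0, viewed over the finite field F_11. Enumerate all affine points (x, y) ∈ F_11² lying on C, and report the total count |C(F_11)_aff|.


Affine F_11-points: {(0, 0), (0, 2), (0, 3), (1, 2), (2, 1), (2, 4), (2, 9), (3, 10), (4, 3), (5, 5), (6, 7), (7, 10), (8, 3), (9, 0), (9, 8), (9, 10), (10, 2)}; count = 17.

For each of the 121 pairs (x, y) ∈ F_11², evaluate f(x, y) mod 11. Record the zeros.
  x = 0: [0↦0, 1↦7, 2↦0, 3↦0, 4↦6, 5↦6, 6↦10, 7↦6, 8↦4, 9↦3, 10↦2]  zeros at y ∈ {0, 2, 3}
  x = 1: [0↦8, 1↦2, 2↦0, 3↦1, 4↦4, 5↦8, 6↦1, 7↦4, 8↦5, 9↦3, 10↦8]  zeros at y ∈ {2}
  x = 2: [0↦6, 1↦0, 2↦5, 3↦9, 4↦0, 5↦10, 6↦5, 7↦6, 8↦1, 9↦0, 10↦2]  zeros at y ∈ {1, 4, 9}
  x = 3: [0↦10, 1↦6, 2↦9, 3↦7, 4↦10, 5↦6, 6↦5, 7↦6, 8↦8, 9↦10, 10↦0]  zeros at y ∈ {10}
  x = 4: [0↦3, 1↦3, 2↦6, 3↦0, 4↦6, 5↦1, 6↦6, 7↦9, 8↦9, 9↦5, 10↦7]  zeros at y ∈ {3}
  x = 5: [0↦1, 1↦7, 2↦1, 3↦4, 4↦4, 5↦0, 6↦2, 7↦9, 8↦9, 9↦1, 10↦6]  zeros at y ∈ {5}
  x = 6: [0↦9, 1↦1, 2↦10, 3↦2, 4↦9, 5↦8, 6↦9, 7↦0, 8↦2, 9↦3, 10↦2]  zeros at y ∈ {7}
  x = 7: [0↦10, 1↦1, 2↦5, 3↦10, 4↦4, 5↦8, 6↦10, 7↦9, 8↦4, 9↦5, 10↦0]  zeros at y ∈ {10}
  x = 8: [0↦9, 1↦1, 2↦2, 3↦0, 4↦5, 5↦5, 6↦10, 7↦8, 8↦9, 9↦1, 10↦5]  zeros at y ∈ {3}
  x = 9: [0↦0, 1↦6, 2↦6, 3↦10, 4↦6, 5↦4, 6↦3, 7↦2, 8↦0, 9↦7, 10↦0]  zeros at y ∈ {0, 8, 10}
  x = 10: [0↦10, 1↦10, 2↦0, 3↦1, 4↦1, 5↦10, 6↦5, 7↦7, 8↦4, 9↦6, 10↦1]  zeros at y ∈ {2}
Collecting zeros: affine points = {(0, 0), (0, 2), (0, 3), (1, 2), (2, 1), (2, 4), (2, 9), (3, 10), (4, 3), (5, 5), (6, 7), (7, 10), (8, 3), (9, 0), (9, 8), (9, 10), (10, 2)}.
Total count |C(F_11)_aff| = 17.


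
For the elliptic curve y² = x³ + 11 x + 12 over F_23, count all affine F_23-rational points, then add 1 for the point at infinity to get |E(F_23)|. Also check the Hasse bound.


Affine points = {(0, 9), (0, 14), (1, 1), (1, 22), (3, 7), (3, 16), (5, 10), (5, 13), (6, 8), (6, 15), (7, 8), (7, 15), (9, 9), (9, 14), (10, 8), (10, 15), (12, 3), (12, 20), (13, 11), (13, 12), (14, 9), (14, 14), (16, 11), (16, 12), (17, 11), (17, 12), (18, 4), (18, 19), (22, 0)}; affine count = 29; |E(F_23)| = 30.

Discriminant check: Δ ∝ 4a³ + 27b² = 4·11³ + 27·12² = 4·1331 + 27·144 ≡ 12 (mod 23). Nonzero ⇒ E is nonsingular.
For each x ∈ F_23, compute rhs = x³ + 11·x + 12 mod 23, then count y ∈ F_23 with y² ≡ rhs.
  x = 0: rhs = 12, matching y values: 9, 14 (2 points).
  x = 1: rhs = 1, matching y values: 1, 22 (2 points).
  x = 2: rhs = 19, matching y values: none (0 points).
  x = 3: rhs = 3, matching y values: 7, 16 (2 points).
  x = 4: rhs = 5, matching y values: none (0 points).
  x = 5: rhs = 8, matching y values: 10, 13 (2 points).
  x = 6: rhs = 18, matching y values: 8, 15 (2 points).
  x = 7: rhs = 18, matching y values: 8, 15 (2 points).
  x = 8: rhs = 14, matching y values: none (0 points).
  x = 9: rhs = 12, matching y values: 9, 14 (2 points).
  x = 10: rhs = 18, matching y values: 8, 15 (2 points).
  x = 11: rhs = 15, matching y values: none (0 points).
  x = 12: rhs = 9, matching y values: 3, 20 (2 points).
  x = 13: rhs = 6, matching y values: 11, 12 (2 points).
  x = 14: rhs = 12, matching y values: 9, 14 (2 points).
  x = 15: rhs = 10, matching y values: none (0 points).
  x = 16: rhs = 6, matching y values: 11, 12 (2 points).
  x = 17: rhs = 6, matching y values: 11, 12 (2 points).
  x = 18: rhs = 16, matching y values: 4, 19 (2 points).
  x = 19: rhs = 19, matching y values: none (0 points).
  x = 20: rhs = 21, matching y values: none (0 points).
  x = 21: rhs = 5, matching y values: none (0 points).
  x = 22: rhs = 0, matching y values: 0 (1 points).
Total affine count: 29.
Full point count |E(F_23)| = 29 + 1 = 30.
Hasse bound: |30 − (23+1)| = |6| = 6 ≤ 2√23 ≈ 9.5917 ✓.


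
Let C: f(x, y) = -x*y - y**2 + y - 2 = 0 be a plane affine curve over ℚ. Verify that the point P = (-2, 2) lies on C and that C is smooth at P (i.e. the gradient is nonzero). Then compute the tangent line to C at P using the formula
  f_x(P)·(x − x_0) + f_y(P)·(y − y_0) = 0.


Tangent line at P: -2*x - y - 2 = 0.

Step 1: f(-2, 2) = 0, so P lies on C.
Step 2: partial derivatives
  f_x(x, y) = -y, f_y(x, y) = -x - 2*y + 1.
  f_x(P) = -2, f_y(P) = -1 (gradient nonzero, so P is smooth).
Step 3: tangent line at P: -2·(x − -2) + -1·(y − 2) = 0.
Expanding: -2*x - y - 2 = 0.


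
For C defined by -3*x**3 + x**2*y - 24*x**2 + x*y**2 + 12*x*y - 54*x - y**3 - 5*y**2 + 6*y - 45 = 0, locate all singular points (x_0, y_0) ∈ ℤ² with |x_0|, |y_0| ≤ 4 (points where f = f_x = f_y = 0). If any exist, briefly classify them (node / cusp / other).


Singular points: {(-3, -3)}; classification: cusp.

Compute partial derivatives:
  f_x = -9*x**2 + 2*x*y - 48*x + y**2 + 12*y - 54.
  f_y = x**2 + 2*x*y + 12*x - 3*y**2 - 10*y + 6.
Scan x_0 ∈ {−4, ..., 4}. For each x_0, f_y(x_0, y) is a polynomial in y; find its integer roots y ∈ {−4, ..., 4}, then test f_x and f at those candidates.
  x = -4: f_y(-4, y) = -3*y**2 - 18*y - 26; no integer root y with |y| ≤ 4.
  x = -3: f_y(-3, y) = -3*y**2 - 16*y - 21; vanishes at y ∈ {-3}. (-3, -3): f_x = 0, f = 0 — SINGULAR.
  x = -2: f_y(-2, y) = -3*y**2 - 14*y - 14; no integer root y with |y| ≤ 4.
  x = -1: f_y(-1, y) = -3*y**2 - 12*y - 5; no integer root y with |y| ≤ 4.
  x = 0: f_y(0, y) = -3*y**2 - 10*y + 6; no integer root y with |y| ≤ 4.
  x = 1: f_y(1, y) = -3*y**2 - 8*y + 19; no integer root y with |y| ≤ 4.
  x = 2: f_y(2, y) = -3*y**2 - 6*y + 34; no integer root y with |y| ≤ 4.
  x = 3: f_y(3, y) = -3*y**2 - 4*y + 51; no integer root y with |y| ≤ 4.
  x = 4: f_y(4, y) = -3*y**2 - 2*y + 70; no integer root y with |y| ≤ 4.
Only singular point on the grid: (-3, -3).
Classify: substitute x = -3 + u, y = -3 + v and expand: f = -3*u**3 + u**2*v + u*v**2 - v**3 + v**2.
No constant or linear terms (consistent with a singular point). Quadratic part: v**2. Cubic part: -3*u**3 + u**2*v + u*v**2 - v**3.
The quadratic part v**2 is a perfect square, so there is a single (double) tangent line v = 0, i.e. y = -3. Restricting the cubic part to that line (v = 0) leaves -3*u**3 ≠ 0, so f is not divisible by v and the branch is v² ≈ 3*u**3 to lowest order — this is a cusp.
Classification: cusp.


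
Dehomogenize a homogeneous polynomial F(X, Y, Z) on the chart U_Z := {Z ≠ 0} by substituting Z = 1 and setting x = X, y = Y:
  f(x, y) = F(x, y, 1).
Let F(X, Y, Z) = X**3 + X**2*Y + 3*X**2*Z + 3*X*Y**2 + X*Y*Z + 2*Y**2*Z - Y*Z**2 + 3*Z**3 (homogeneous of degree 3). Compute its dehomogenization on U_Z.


f(x, y) = x**3 + x**2*y + 3*x**2 + 3*x*y**2 + x*y + 2*y**2 - y + 3

On U_Z we set Z = 1. Each monomial c·X^i·Y^j·Z^k in F becomes c·x^i·y^j·1^k = c·x^i·y^j.
Substituting Z = 1: F(X, Y, 1) = x**3 + x**2*y + 3*x**2 + 3*x*y**2 + x*y + 2*y**2 - y + 3.
Note: deg(f) ≤ deg(F) = 3; strict inequality happens when F is divisible by Z (lost terms).


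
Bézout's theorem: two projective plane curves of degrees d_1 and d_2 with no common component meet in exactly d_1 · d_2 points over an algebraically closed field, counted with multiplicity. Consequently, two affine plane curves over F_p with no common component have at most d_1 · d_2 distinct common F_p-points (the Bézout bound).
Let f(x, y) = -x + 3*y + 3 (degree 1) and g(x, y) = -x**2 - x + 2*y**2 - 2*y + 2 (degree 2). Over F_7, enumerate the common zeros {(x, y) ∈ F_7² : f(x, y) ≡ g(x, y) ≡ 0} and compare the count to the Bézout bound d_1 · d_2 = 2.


Common zeros: {(2, 2)}; count = 1; Bézout bound = 2.

deg(f) = 1, deg(g) = 2, so Bézout bound = 2.
Scan x ∈ F_7. For each x, list the y ∈ F_7 with f(x, y) ≡ 0 and those with g(x, y) ≡ 0 (mod 7); the common zeros in that column are the intersection.
  x = 0: f ≡ 0 at y ∈ {6}; g ≡ 0 at y ∈ {3, 5}; common: ∅.
  x = 1: f ≡ 0 at y ∈ {4}; g ≡ 0 at y ∈ {0, 1}; common: ∅.
  x = 2: f ≡ 0 at y ∈ {2}; g ≡ 0 at y ∈ {2, 6}; common: {2}.
  x = 3: f ≡ 0 at y ∈ {0}; g ≡ 0 at y ∈ {4}; common: ∅.
  x = 4: f ≡ 0 at y ∈ {5}; g ≡ 0 at y ∈ {2, 6}; common: ∅.
  x = 5: f ≡ 0 at y ∈ {3}; g ≡ 0 at y ∈ {0, 1}; common: ∅.
  x = 6: f ≡ 0 at y ∈ {1}; g ≡ 0 at y ∈ {3, 5}; common: ∅.
Collecting: common zeros = {(2, 2)}, so the count is 1.
Comparison with the Bézout bound: 1 ≤ 2 = deg(f)·deg(g), as expected for curves with no common component (the affine F_7-count falls short of the bound because intersections may lie at infinity, over extension fields, or carry multiplicity).


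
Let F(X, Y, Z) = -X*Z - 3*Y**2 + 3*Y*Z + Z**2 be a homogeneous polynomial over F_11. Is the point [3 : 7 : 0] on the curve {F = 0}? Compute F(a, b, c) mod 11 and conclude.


F(3,7,0) ≡ 7 (mod 11); P is NOT on the curve.

Evaluate F(3, 7, 0) term-by-term (mod 11).
  -X*Z ↦ -1·3·1·0 = 0
  -3*Y**2 ↦ -3·1·49·1 = -147
  3*Y*Z ↦ 3·1·7·0 = 0
  Z**2 ↦ 1·1·1·0 = 0
Sum: F(3, 7, 0) = (0) + (-147) + (0) + (0) = -147.
Reducing mod 11: -147 ≡ 7 (mod 11).
Since F(a, b, c) ≡ 7 ≠ 0 (mod 11), P does NOT lie on the curve.


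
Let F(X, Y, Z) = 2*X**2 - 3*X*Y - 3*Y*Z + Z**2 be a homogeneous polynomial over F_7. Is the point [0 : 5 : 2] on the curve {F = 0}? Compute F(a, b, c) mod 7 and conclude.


F(0,5,2) ≡ 2 (mod 7); P is NOT on the curve.

Evaluate F(0, 5, 2) term-by-term (mod 7).
  2*X**2 ↦ 2·0·1·1 = 0
  -3*X*Y ↦ -3·0·5·1 = 0
  -3*Y*Z ↦ -3·1·5·2 = -30
  Z**2 ↦ 1·1·1·4 = 4
Sum: F(0, 5, 2) = (0) + (0) + (-30) + (4) = -26.
Reducing mod 7: -26 ≡ 2 (mod 7).
Since F(a, b, c) ≡ 2 ≠ 0 (mod 7), P does NOT lie on the curve.


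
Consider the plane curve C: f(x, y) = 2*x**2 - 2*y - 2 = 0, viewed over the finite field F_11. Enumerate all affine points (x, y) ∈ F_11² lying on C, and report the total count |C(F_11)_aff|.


Affine F_11-points: {(0, 10), (1, 0), (2, 3), (3, 8), (4, 4), (5, 2), (6, 2), (7, 4), (8, 8), (9, 3), (10, 0)}; count = 11.

For each of the 121 pairs (x, y) ∈ F_11², evaluate f(x, y) mod 11. Record the zeros.
  x = 0: [0↦9, 1↦7, 2↦5, 3↦3, 4↦1, 5↦10, 6↦8, 7↦6, 8↦4, 9↦2, 10↦0]  zeros at y ∈ {10}
  x = 1: [0↦0, 1↦9, 2↦7, 3↦5, 4↦3, 5↦1, 6↦10, 7↦8, 8↦6, 9↦4, 10↦2]  zeros at y ∈ {0}
  x = 2: [0↦6, 1↦4, 2↦2, 3↦0, 4↦9, 5↦7, 6↦5, 7↦3, 8↦1, 9↦10, 10↦8]  zeros at y ∈ {3}
  x = 3: [0↦5, 1↦3, 2↦1, 3↦10, 4↦8, 5↦6, 6↦4, 7↦2, 8↦0, 9↦9, 10↦7]  zeros at y ∈ {8}
  x = 4: [0↦8, 1↦6, 2↦4, 3↦2, 4↦0, 5↦9, 6↦7, 7↦5, 8↦3, 9↦1, 10↦10]  zeros at y ∈ {4}
  x = 5: [0↦4, 1↦2, 2↦0, 3↦9, 4↦7, 5↦5, 6↦3, 7↦1, 8↦10, 9↦8, 10↦6]  zeros at y ∈ {2}
  x = 6: [0↦4, 1↦2, 2↦0, 3↦9, 4↦7, 5↦5, 6↦3, 7↦1, 8↦10, 9↦8, 10↦6]  zeros at y ∈ {2}
  x = 7: [0↦8, 1↦6, 2↦4, 3↦2, 4↦0, 5↦9, 6↦7, 7↦5, 8↦3, 9↦1, 10↦10]  zeros at y ∈ {4}
  x = 8: [0↦5, 1↦3, 2↦1, 3↦10, 4↦8, 5↦6, 6↦4, 7↦2, 8↦0, 9↦9, 10↦7]  zeros at y ∈ {8}
  x = 9: [0↦6, 1↦4, 2↦2, 3↦0, 4↦9, 5↦7, 6↦5, 7↦3, 8↦1, 9↦10, 10↦8]  zeros at y ∈ {3}
  x = 10: [0↦0, 1↦9, 2↦7, 3↦5, 4↦3, 5↦1, 6↦10, 7↦8, 8↦6, 9↦4, 10↦2]  zeros at y ∈ {0}
Collecting zeros: affine points = {(0, 10), (1, 0), (2, 3), (3, 8), (4, 4), (5, 2), (6, 2), (7, 4), (8, 8), (9, 3), (10, 0)}.
Total count |C(F_11)_aff| = 11.


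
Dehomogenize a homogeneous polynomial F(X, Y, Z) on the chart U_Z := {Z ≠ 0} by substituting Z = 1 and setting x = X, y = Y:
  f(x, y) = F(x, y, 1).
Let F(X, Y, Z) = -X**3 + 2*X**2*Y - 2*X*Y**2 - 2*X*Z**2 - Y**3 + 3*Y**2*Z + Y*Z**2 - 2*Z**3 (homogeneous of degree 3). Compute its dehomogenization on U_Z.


f(x, y) = -x**3 + 2*x**2*y - 2*x*y**2 - 2*x - y**3 + 3*y**2 + y - 2

On U_Z we set Z = 1. Each monomial c·X^i·Y^j·Z^k in F becomes c·x^i·y^j·1^k = c·x^i·y^j.
Substituting Z = 1: F(X, Y, 1) = -x**3 + 2*x**2*y - 2*x*y**2 - 2*x - y**3 + 3*y**2 + y - 2.
Note: deg(f) ≤ deg(F) = 3; strict inequality happens when F is divisible by Z (lost terms).


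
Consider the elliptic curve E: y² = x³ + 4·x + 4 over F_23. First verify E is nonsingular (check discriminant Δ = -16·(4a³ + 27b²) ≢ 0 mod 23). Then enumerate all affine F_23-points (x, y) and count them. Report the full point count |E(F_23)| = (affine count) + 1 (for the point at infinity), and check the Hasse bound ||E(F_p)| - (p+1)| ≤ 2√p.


Affine points = {(0, 2), (0, 21), (1, 3), (1, 20), (10, 3), (10, 20), (12, 3), (12, 20), (15, 9), (15, 14), (16, 1), (16, 22), (19, 4), (19, 19)}; affine count = 14; |E(F_23)| = 15.

Discriminant check: Δ ∝ 4a³ + 27b² = 4·4³ + 27·4² = 4·64 + 27·16 ≡ 21 (mod 23). Nonzero ⇒ E is nonsingular.
For each x ∈ F_23, compute rhs = x³ + 4·x + 4 mod 23, then count y ∈ F_23 with y² ≡ rhs.
  x = 0: rhs = 4, matching y values: 2, 21 (2 points).
  x = 1: rhs = 9, matching y values: 3, 20 (2 points).
  x = 2: rhs = 20, matching y values: none (0 points).
  x = 3: rhs = 20, matching y values: none (0 points).
  x = 4: rhs = 15, matching y values: none (0 points).
  x = 5: rhs = 11, matching y values: none (0 points).
  x = 6: rhs = 14, matching y values: none (0 points).
  x = 7: rhs = 7, matching y values: none (0 points).
  x = 8: rhs = 19, matching y values: none (0 points).
  x = 9: rhs = 10, matching y values: none (0 points).
  x = 10: rhs = 9, matching y values: 3, 20 (2 points).
  x = 11: rhs = 22, matching y values: none (0 points).
  x = 12: rhs = 9, matching y values: 3, 20 (2 points).
  x = 13: rhs = 22, matching y values: none (0 points).
  x = 14: rhs = 21, matching y values: none (0 points).
  x = 15: rhs = 12, matching y values: 9, 14 (2 points).
  x = 16: rhs = 1, matching y values: 1, 22 (2 points).
  x = 17: rhs = 17, matching y values: none (0 points).
  x = 18: rhs = 20, matching y values: none (0 points).
  x = 19: rhs = 16, matching y values: 4, 19 (2 points).
  x = 20: rhs = 11, matching y values: none (0 points).
  x = 21: rhs = 11, matching y values: none (0 points).
  x = 22: rhs = 22, matching y values: none (0 points).
Total affine count: 14.
Full point count |E(F_23)| = 14 + 1 = 15.
Hasse bound: |15 − (23+1)| = |-9| = 9 ≤ 2√23 ≈ 9.5917 ✓.


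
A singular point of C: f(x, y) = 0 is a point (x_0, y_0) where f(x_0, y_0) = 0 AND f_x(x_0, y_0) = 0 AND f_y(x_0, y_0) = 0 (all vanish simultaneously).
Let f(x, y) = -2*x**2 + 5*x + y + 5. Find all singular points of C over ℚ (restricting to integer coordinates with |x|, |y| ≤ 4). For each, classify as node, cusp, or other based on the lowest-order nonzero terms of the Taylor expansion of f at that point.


No singular points in the scanned grid; C is smooth there.

Compute partial derivatives:
  f_x = 5 - 4*x.
  f_y = 1.
f_y = 1 is a nonzero constant, so f_y never vanishes: no point (x, y) can satisfy f = f_x = f_y = 0. In particular no (x, y) ∈ {−4, ..., 4}² is singular; the curve is smooth.


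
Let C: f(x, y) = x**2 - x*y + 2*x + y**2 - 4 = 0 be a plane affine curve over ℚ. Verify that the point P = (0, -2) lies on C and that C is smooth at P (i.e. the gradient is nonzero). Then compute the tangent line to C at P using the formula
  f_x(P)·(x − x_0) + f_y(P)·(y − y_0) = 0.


Tangent line at P: 4*x - 4*y - 8 = 0.

Step 1: f(0, -2) = 0, so P lies on C.
Step 2: partial derivatives
  f_x(x, y) = 2*x - y + 2, f_y(x, y) = -x + 2*y.
  f_x(P) = 4, f_y(P) = -4 (gradient nonzero, so P is smooth).
Step 3: tangent line at P: 4·(x − 0) + -4·(y − -2) = 0.
Expanding: 4*x - 4*y - 8 = 0.


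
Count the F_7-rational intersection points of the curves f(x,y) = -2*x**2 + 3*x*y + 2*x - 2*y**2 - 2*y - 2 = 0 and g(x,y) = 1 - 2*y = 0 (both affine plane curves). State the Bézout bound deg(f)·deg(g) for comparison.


Common zeros: {(0, 4)}; count = 1; Bézout bound = 2.

deg(f) = 2, deg(g) = 1, so Bézout bound = 2.
Scan x ∈ F_7. For each x, list the y ∈ F_7 with f(x, y) ≡ 0 and those with g(x, y) ≡ 0 (mod 7); the common zeros in that column are the intersection.
  x = 0: f ≡ 0 at y ∈ {2, 4}; g ≡ 0 at y ∈ {4}; common: {4}.
  x = 1: f ≡ 0 at y ∈ ∅; g ≡ 0 at y ∈ {4}; common: ∅.
  x = 2: f ≡ 0 at y ∈ ∅; g ≡ 0 at y ∈ {4}; common: ∅.
  x = 3: f ≡ 0 at y ∈ {0}; g ≡ 0 at y ∈ {4}; common: ∅.
  x = 4: f ≡ 0 at y ∈ {2, 3}; g ≡ 0 at y ∈ {4}; common: ∅.
  x = 5: f ≡ 0 at y ∈ {0, 3}; g ≡ 0 at y ∈ {4}; common: ∅.
  x = 6: f ≡ 0 at y ∈ ∅; g ≡ 0 at y ∈ {4}; common: ∅.
Collecting: common zeros = {(0, 4)}, so the count is 1.
Comparison with the Bézout bound: 1 ≤ 2 = deg(f)·deg(g), as expected for curves with no common component (the affine F_7-count falls short of the bound because intersections may lie at infinity, over extension fields, or carry multiplicity).


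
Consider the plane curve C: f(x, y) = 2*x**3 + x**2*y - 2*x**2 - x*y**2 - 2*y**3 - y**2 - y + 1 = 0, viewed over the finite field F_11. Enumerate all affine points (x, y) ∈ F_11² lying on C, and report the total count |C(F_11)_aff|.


Affine F_11-points: {(0, 6), (2, 7), (5, 2), (5, 3), (7, 1), (8, 5), (10, 5)}; count = 7.

For each of the 121 pairs (x, y) ∈ F_11², evaluate f(x, y) mod 11. Record the zeros.
  x = 0: [0↦1, 1↦8, 2↦1, 3↦1, 4↦7, 5↦7, 6↦0, 7↦7, 8↦5, 9↦4, 10↦3]  zeros at y ∈ {6}
  x = 1: [0↦1, 1↦8, 2↦10, 3↦6, 4↦6, 5↦9, 6↦3, 7↦9, 8↦4, 9↦9, 10↦1]  zeros at y ∈ ∅
  x = 2: [0↦9, 1↦7, 2↦9, 3↦3, 4↦10, 5↦7, 6↦4, 7↦0, 8↦5, 9↦7, 10↦5]  zeros at y ∈ {7}
  x = 3: [0↦4, 1↦6, 2↦10, 3↦4, 4↦9, 5↦2, 6↦4, 7↦3, 8↦9, 9↦10, 10↦5]  zeros at y ∈ ∅
  x = 4: [0↦9, 1↦6, 2↦3, 3↦10, 4↦4, 5↦6, 6↦4, 7↦8, 8↦6, 9↦8, 10↦2]  zeros at y ∈ ∅
  x = 5: [0↦3, 1↦8, 2↦0, 3↦0, 4↦7, 5↦9, 6↦5, 7↦5, 8↦8, 9↦2, 10↦8]  zeros at y ∈ {2, 3}
  x = 6: [0↦9, 1↦2, 2↦2, 3↦8, 4↦8, 5↦1, 6↦8, 7↦6, 8↦5, 9↦4, 10↦2]  zeros at y ∈ ∅
  x = 7: [0↦6, 1↦0, 2↦10, 3↦2, 4↦8, 5↦5, 6↦3, 7↦1, 8↦9, 9↦4, 10↦7]  zeros at y ∈ {1}
  x = 8: [0↦6, 1↦3, 2↦3, 3↦5, 4↦8, 5↦0, 6↦2, 7↦2, 8↦10, 9↦3, 10↦2]  zeros at y ∈ {5}
  x = 9: [0↦10, 1↦1, 2↦4, 3↦7, 4↦9, 5↦9, 6↦6, 7↦10, 8↦9, 9↦2, 10↦10]  zeros at y ∈ ∅
  x = 10: [0↦8, 1↦6, 2↦3, 3↦9, 4↦1, 5↦0, 6↦5, 7↦4, 8↦7, 9↦2, 10↦10]  zeros at y ∈ {5}
Collecting zeros: affine points = {(0, 6), (2, 7), (5, 2), (5, 3), (7, 1), (8, 5), (10, 5)}.
Total count |C(F_11)_aff| = 7.


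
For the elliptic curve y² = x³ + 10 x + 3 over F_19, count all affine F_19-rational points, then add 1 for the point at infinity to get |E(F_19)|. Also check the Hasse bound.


Affine points = {(5, 8), (5, 11), (7, 6), (7, 13), (8, 5), (8, 14), (9, 9), (9, 10), (10, 1), (10, 18), (11, 0), (18, 7), (18, 12)}; affine count = 13; |E(F_19)| = 14.

Discriminant check: Δ ∝ 4a³ + 27b² = 4·10³ + 27·3² = 4·1000 + 27·9 ≡ 6 (mod 19). Nonzero ⇒ E is nonsingular.
For each x ∈ F_19, compute rhs = x³ + 10·x + 3 mod 19, then count y ∈ F_19 with y² ≡ rhs.
  x = 0: rhs = 3, matching y values: none (0 points).
  x = 1: rhs = 14, matching y values: none (0 points).
  x = 2: rhs = 12, matching y values: none (0 points).
  x = 3: rhs = 3, matching y values: none (0 points).
  x = 4: rhs = 12, matching y values: none (0 points).
  x = 5: rhs = 7, matching y values: 8, 11 (2 points).
  x = 6: rhs = 13, matching y values: none (0 points).
  x = 7: rhs = 17, matching y values: 6, 13 (2 points).
  x = 8: rhs = 6, matching y values: 5, 14 (2 points).
  x = 9: rhs = 5, matching y values: 9, 10 (2 points).
  x = 10: rhs = 1, matching y values: 1, 18 (2 points).
  x = 11: rhs = 0, matching y values: 0 (1 points).
  x = 12: rhs = 8, matching y values: none (0 points).
  x = 13: rhs = 12, matching y values: none (0 points).
  x = 14: rhs = 18, matching y values: none (0 points).
  x = 15: rhs = 13, matching y values: none (0 points).
  x = 16: rhs = 3, matching y values: none (0 points).
  x = 17: rhs = 13, matching y values: none (0 points).
  x = 18: rhs = 11, matching y values: 7, 12 (2 points).
Total affine count: 13.
Full point count |E(F_19)| = 13 + 1 = 14.
Hasse bound: |14 − (19+1)| = |-6| = 6 ≤ 2√19 ≈ 8.7178 ✓.


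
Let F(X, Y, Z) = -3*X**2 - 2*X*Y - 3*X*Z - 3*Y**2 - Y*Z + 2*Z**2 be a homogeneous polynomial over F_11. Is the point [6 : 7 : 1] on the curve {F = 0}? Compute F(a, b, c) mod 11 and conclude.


F(6,7,1) ≡ 1 (mod 11); P is NOT on the curve.

Evaluate F(6, 7, 1) term-by-term (mod 11).
  -3*X**2 ↦ -3·36·1·1 = -108
  -2*X*Y ↦ -2·6·7·1 = -84
  -3*X*Z ↦ -3·6·1·1 = -18
  -3*Y**2 ↦ -3·1·49·1 = -147
  -Y*Z ↦ -1·1·7·1 = -7
  2*Z**2 ↦ 2·1·1·1 = 2
Sum: F(6, 7, 1) = (-108) + (-84) + (-18) + (-147) + (-7) + (2) = -362.
Reducing mod 11: -362 ≡ 1 (mod 11).
Since F(a, b, c) ≡ 1 ≠ 0 (mod 11), P does NOT lie on the curve.


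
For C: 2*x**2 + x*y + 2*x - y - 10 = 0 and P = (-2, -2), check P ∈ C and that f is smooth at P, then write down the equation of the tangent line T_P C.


Tangent line at P: -8*x - 3*y - 22 = 0.

Step 1: f(-2, -2) = 0, so P lies on C.
Step 2: partial derivatives
  f_x(x, y) = 4*x + y + 2, f_y(x, y) = x - 1.
  f_x(P) = -8, f_y(P) = -3 (gradient nonzero, so P is smooth).
Step 3: tangent line at P: -8·(x − -2) + -3·(y − -2) = 0.
Expanding: -8*x - 3*y - 22 = 0.


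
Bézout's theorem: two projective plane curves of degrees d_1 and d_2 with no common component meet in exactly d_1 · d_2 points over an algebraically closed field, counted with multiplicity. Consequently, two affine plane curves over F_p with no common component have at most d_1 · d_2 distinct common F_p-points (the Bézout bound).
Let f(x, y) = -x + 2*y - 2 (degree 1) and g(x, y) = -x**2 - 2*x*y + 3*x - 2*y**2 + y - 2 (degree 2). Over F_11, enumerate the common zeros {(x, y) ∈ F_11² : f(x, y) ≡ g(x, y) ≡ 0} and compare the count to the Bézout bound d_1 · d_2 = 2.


Common zeros: ∅; count = 0; Bézout bound = 2.

deg(f) = 1, deg(g) = 2, so Bézout bound = 2.
Scan x ∈ F_11. For each x, list the y ∈ F_11 with f(x, y) ≡ 0 and those with g(x, y) ≡ 0 (mod 11); the common zeros in that column are the intersection.
  x = 0: f ≡ 0 at y ∈ {1}; g ≡ 0 at y ∈ ∅; common: ∅.
  x = 1: f ≡ 0 at y ∈ {7}; g ≡ 0 at y ∈ {0, 5}; common: ∅.
  x = 2: f ≡ 0 at y ∈ {2}; g ≡ 0 at y ∈ {0, 4}; common: ∅.
  x = 3: f ≡ 0 at y ∈ {8}; g ≡ 0 at y ∈ {5, 9}; common: ∅.
  x = 4: f ≡ 0 at y ∈ {3}; g ≡ 0 at y ∈ {4, 9}; common: ∅.
  x = 5: f ≡ 0 at y ∈ {9}; g ≡ 0 at y ∈ ∅; common: ∅.
  x = 6: f ≡ 0 at y ∈ {4}; g ≡ 0 at y ∈ {1, 10}; common: ∅.
  x = 7: f ≡ 0 at y ∈ {10}; g ≡ 0 at y ∈ ∅; common: ∅.
  x = 8: f ≡ 0 at y ∈ {5}; g ≡ 0 at y ∈ ∅; common: ∅.
  x = 9: f ≡ 0 at y ∈ {0}; g ≡ 0 at y ∈ ∅; common: ∅.
  x = 10: f ≡ 0 at y ∈ {6}; g ≡ 0 at y ∈ {8, 10}; common: ∅.
Collecting: common zeros = ∅, so the count is 0.
Comparison with the Bézout bound: 0 ≤ 2 = deg(f)·deg(g), as expected for curves with no common component (the affine F_11-count falls short of the bound because intersections may lie at infinity, over extension fields, or carry multiplicity).


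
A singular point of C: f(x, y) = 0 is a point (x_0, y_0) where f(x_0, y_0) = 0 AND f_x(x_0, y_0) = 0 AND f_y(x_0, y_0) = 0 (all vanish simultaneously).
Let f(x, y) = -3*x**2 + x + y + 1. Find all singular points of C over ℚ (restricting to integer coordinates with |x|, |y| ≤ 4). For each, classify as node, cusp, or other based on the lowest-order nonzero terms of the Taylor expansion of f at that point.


No singular points in the scanned grid; C is smooth there.

Compute partial derivatives:
  f_x = 1 - 6*x.
  f_y = 1.
f_y = 1 is a nonzero constant, so f_y never vanishes: no point (x, y) can satisfy f = f_x = f_y = 0. In particular no (x, y) ∈ {−4, ..., 4}² is singular; the curve is smooth.


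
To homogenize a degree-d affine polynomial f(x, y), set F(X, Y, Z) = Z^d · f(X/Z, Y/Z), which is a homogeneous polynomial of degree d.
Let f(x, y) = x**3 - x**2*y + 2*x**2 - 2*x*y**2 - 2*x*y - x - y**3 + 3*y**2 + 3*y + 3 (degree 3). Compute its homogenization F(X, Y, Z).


F(X, Y, Z) = X**3 - X**2*Y + 2*X**2*Z - 2*X*Y**2 - 2*X*Y*Z - X*Z**2 - Y**3 + 3*Y**2*Z + 3*Y*Z**2 + 3*Z**3

deg(f) = 3.
Substitute x = X/Z, y = Y/Z into f, then multiply by Z^3.
  monomial 1·x^3·y^0 ↦ 1·X^3·Y^0·Z^0.
  monomial -1·x^2·y^1 ↦ -1·X^2·Y^1·Z^0.
  monomial 2·x^2·y^0 ↦ 2·X^2·Y^0·Z^1.
  monomial -2·x^1·y^2 ↦ -2·X^1·Y^2·Z^0.
  monomial -2·x^1·y^1 ↦ -2·X^1·Y^1·Z^1.
  monomial -1·x^1·y^0 ↦ -1·X^1·Y^0·Z^2.
  monomial -1·x^0·y^3 ↦ -1·X^0·Y^3·Z^0.
  monomial 3·x^0·y^2 ↦ 3·X^0·Y^2·Z^1.
  monomial 3·x^0·y^1 ↦ 3·X^0·Y^1·Z^2.
  monomial 3·x^0·y^0 ↦ 3·X^0·Y^0·Z^3.
Collecting: F(X, Y, Z) = X**3 - X**2*Y + 2*X**2*Z - 2*X*Y**2 - 2*X*Y*Z - X*Z**2 - Y**3 + 3*Y**2*Z + 3*Y*Z**2 + 3*Z**3.
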